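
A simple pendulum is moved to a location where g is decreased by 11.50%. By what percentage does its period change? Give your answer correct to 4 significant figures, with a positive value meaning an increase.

6.299%

T ∝ 1/√g, so T'/T = 1/√(0.88500) = 1.0630.
Percentage change in T = (1.0630 − 1) × 100% = 6.299%.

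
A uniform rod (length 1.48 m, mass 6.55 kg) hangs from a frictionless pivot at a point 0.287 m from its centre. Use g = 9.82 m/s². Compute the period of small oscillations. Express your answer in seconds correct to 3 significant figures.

1.93 s

For a physical pendulum T = 2π√(I/(mgd)), with d = 0.2870 m from pivot to centre of mass.
I_cm = mL²/12 = 6.55 × 1.48²/12 = 1.196 kg·m²; I = I_cm + md² = 1.196 + 6.55 × 0.2870² = 1.735 kg·m².
T = 2π√(1.735/(6.55 × 9.82 × 0.2870)) = 1.93 s.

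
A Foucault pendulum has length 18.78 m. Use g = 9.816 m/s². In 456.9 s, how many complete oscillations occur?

52

T = 2π√(L/g) = 2π√(18.78/9.816) = 8.6908 s.
Number of complete oscillations = ⌊456.9/8.6908⌋ = ⌊52.573⌋ = 52.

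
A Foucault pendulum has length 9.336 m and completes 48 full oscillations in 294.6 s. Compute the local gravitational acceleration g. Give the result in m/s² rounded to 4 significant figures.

9.784 m/s²

T = 294.6/48 = 6.1375 s.
From T = 2π√(L/g), g = 4π²L/T² = 4π² × 9.336/6.1375² = 9.784 m/s².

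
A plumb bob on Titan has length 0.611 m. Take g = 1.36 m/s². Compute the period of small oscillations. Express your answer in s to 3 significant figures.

4.21 s

T = 2π√(L/g) = 2π√(0.611/1.36) = 2π × 0.6703 = 4.21 s.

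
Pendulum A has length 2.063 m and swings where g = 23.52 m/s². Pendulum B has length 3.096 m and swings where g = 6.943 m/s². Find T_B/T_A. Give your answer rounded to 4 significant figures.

2.255

T = 2π√(L/g), so T_B/T_A = √((L_B/g_B)/(L_A/g_A)) = √((3.096/6.943)/(2.063/23.52)) = 2.255.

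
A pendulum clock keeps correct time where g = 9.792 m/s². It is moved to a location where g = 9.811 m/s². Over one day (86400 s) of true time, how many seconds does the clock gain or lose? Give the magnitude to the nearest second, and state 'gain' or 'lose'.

gain 84 s

The clock's period scales as T ∝ 1/√g, so T'/T = √(9.792/9.811) = 0.999031.
In 86400 s of true time the clock registers 86400/0.999031 = 86483.8 s, so it gains 84 s.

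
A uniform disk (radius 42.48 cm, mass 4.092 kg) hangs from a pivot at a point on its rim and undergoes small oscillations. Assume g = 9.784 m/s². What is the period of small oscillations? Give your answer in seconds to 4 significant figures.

I_cm = ½mr² = 0.36921 kg·m². The pivot is at distance d = 0.4248 m from the centre of mass.
By the parallel-axis theorem, I = I_cm + md² = 0.36921 + 0.73842 = 1.1076 kg·m².
T = 2π√(I/(mgd)) = 2π√(1.1076/(4.092 × 9.784 × 0.4248)) = 1.603 s.

1.603 s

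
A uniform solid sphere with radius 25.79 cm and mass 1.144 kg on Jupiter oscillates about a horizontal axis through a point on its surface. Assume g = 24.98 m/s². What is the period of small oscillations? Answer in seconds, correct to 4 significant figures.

0.7554 s

I_cm = (2/5)mr² = 0.030436 kg·m². The pivot is at distance d = 0.2579 m from the centre of mass.
By the parallel-axis theorem, I = I_cm + md² = 0.030436 + 0.076090 = 0.10653 kg·m².
T = 2π√(I/(mgd)) = 2π√(0.10653/(1.144 × 24.98 × 0.2579)) = 0.7554 s.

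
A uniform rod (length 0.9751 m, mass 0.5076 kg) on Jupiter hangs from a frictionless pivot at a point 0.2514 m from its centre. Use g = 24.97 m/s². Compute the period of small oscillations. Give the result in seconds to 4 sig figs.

0.9465 s

For a physical pendulum T = 2π√(I/(mgd)), with d = 0.25140 m from pivot to centre of mass.
I_cm = mL²/12 = 0.5076 × 0.9751²/12 = 0.040220 kg·m²; I = I_cm + md² = 0.040220 + 0.5076 × 0.25140² = 0.072301 kg·m².
T = 2π√(0.072301/(0.5076 × 24.97 × 0.25140)) = 0.9465 s.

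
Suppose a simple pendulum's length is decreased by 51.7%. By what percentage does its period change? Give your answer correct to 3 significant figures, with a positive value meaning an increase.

-30.5%

T ∝ √L, so T'/T = √(0.4830) = 0.6950.
Percentage change in T = (0.6950 − 1) × 100% = -30.5%.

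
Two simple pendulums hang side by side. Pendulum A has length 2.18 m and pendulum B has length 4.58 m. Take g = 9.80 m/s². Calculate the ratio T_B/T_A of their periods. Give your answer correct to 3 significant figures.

1.45

T ∝ √L, so T_B/T_A = √(L_B/L_A) = √(4.58/2.18) = 1.45.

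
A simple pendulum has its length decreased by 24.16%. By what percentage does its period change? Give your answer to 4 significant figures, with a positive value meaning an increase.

T ∝ √L, so T'/T = √(0.75840) = 0.87086.
Percentage change in T = (0.87086 − 1) × 100% = -12.91%.

-12.91%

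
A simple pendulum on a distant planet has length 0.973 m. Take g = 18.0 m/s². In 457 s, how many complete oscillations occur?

312

T = 2π√(L/g) = 2π√(0.973/18.0) = 1.461 s.
Number of complete oscillations = ⌊457/1.461⌋ = ⌊312.8⌋ = 312.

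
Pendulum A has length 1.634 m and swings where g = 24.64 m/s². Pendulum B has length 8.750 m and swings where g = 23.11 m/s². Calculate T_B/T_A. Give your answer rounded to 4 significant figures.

T = 2π√(L/g), so T_B/T_A = √((L_B/g_B)/(L_A/g_A)) = √((8.750/23.11)/(1.634/24.64)) = 2.389.

2.389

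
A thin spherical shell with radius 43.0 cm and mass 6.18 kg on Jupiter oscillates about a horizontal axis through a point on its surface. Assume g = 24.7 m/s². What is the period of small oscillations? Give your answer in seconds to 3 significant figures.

1.07 s

I_cm = (2/3)mr² = 0.7618 kg·m². The pivot is at distance d = 0.430 m from the centre of mass.
By the parallel-axis theorem, I = I_cm + md² = 0.7618 + 1.143 = 1.904 kg·m².
T = 2π√(I/(mgd)) = 2π√(1.904/(6.18 × 24.7 × 0.430)) = 1.07 s.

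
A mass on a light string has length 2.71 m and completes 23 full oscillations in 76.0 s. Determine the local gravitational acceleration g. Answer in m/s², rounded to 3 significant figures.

9.80 m/s²

T = 76.0/23 = 3.304 s.
From T = 2π√(L/g), g = 4π²L/T² = 4π² × 2.71/3.304² = 9.80 m/s².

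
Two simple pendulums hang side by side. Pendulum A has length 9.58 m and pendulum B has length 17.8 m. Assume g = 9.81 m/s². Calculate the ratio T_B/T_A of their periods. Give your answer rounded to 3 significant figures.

1.36

T ∝ √L, so T_B/T_A = √(L_B/L_A) = √(17.8/9.58) = 1.36.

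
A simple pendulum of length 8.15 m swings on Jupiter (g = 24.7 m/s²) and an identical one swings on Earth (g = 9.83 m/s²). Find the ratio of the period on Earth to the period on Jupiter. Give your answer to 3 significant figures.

T ∝ 1/√g, so T₂/T₁ = √(g₁/g₂) = √(24.7/9.83) = 1.59.

1.59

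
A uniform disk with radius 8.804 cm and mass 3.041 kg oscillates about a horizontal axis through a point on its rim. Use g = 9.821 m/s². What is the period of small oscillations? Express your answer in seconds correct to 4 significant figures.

0.7286 s

I_cm = ½mr² = 0.011785 kg·m². The pivot is at distance d = 0.08804 m from the centre of mass.
By the parallel-axis theorem, I = I_cm + md² = 0.011785 + 0.023571 = 0.035356 kg·m².
T = 2π√(I/(mgd)) = 2π√(0.035356/(3.041 × 9.821 × 0.08804)) = 0.7286 s.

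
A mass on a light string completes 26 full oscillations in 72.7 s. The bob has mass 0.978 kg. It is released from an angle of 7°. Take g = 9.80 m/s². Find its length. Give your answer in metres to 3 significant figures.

1.94 m

T = 72.7/26 = 2.796 s.
From T = 2π√(L/g), L = gT²/(4π²) = 9.80 × 2.796²/(4π²) = 1.94 m.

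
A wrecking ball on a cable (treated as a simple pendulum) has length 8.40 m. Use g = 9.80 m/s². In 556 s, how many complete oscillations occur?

T = 2π√(L/g) = 2π√(8.40/9.80) = 5.817 s.
Number of complete oscillations = ⌊556/5.817⌋ = ⌊95.58⌋ = 95.

95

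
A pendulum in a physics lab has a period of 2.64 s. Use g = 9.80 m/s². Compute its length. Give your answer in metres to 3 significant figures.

From T = 2π√(L/g), L = gT²/(4π²) = 9.80 × 2.640²/(4π²) = 1.73 m.

1.73 m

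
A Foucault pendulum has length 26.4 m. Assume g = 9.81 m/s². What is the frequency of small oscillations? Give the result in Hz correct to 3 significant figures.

T = 2π√(L/g) = 2π√(26.4/9.81) = 10.31 s, so f = 1/T = 0.0970 Hz.

0.0970 Hz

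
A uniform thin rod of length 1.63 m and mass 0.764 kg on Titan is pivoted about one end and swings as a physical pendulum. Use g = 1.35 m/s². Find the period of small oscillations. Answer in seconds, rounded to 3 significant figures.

5.64 s

For a physical pendulum T = 2π√(I/(mgd)), with d = 0.8150 m from pivot to centre of mass.
I_cm = mL²/12 = 0.764 × 1.63²/12 = 0.1692 kg·m²; I = I_cm + md² = 0.1692 + 0.764 × 0.8150² = 0.6766 kg·m².
T = 2π√(0.6766/(0.764 × 1.35 × 0.8150)) = 5.64 s.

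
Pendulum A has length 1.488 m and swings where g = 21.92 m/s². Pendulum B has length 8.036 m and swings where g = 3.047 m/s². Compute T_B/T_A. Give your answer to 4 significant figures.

6.233

T = 2π√(L/g), so T_B/T_A = √((L_B/g_B)/(L_A/g_A)) = √((8.036/3.047)/(1.488/21.92)) = 6.233.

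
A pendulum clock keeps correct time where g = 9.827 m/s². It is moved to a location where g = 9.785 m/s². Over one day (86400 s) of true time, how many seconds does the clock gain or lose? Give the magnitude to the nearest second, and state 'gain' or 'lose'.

The clock's period scales as T ∝ 1/√g, so T'/T = √(9.827/9.785) = 1.00214.
In 86400 s of true time the clock registers 86400/1.00214 = 86215.2 s, so it loses 185 s.

lose 185 s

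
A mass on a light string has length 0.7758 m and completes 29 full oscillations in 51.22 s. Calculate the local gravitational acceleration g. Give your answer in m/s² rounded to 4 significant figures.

9.818 m/s²

T = 51.22/29 = 1.7662 s.
From T = 2π√(L/g), g = 4π²L/T² = 4π² × 0.7758/1.7662² = 9.818 m/s².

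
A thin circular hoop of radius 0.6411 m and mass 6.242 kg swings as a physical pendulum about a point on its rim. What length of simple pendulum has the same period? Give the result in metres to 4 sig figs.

1.282 m

The equivalent simple-pendulum length is L_eq = I/(md), where I is about the pivot and d = 0.64110 m.
I_cm = mR² = 2.5655 kg·m², so I = I_cm + md² = 2.5655 + 2.5655 = 5.1310 kg·m².
L_eq = 5.1310/(6.242 × 0.64110) = 1.282 m.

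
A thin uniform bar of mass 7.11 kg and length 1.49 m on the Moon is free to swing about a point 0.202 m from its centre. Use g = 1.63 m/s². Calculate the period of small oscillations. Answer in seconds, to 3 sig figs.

For a physical pendulum T = 2π√(I/(mgd)), with d = 0.2020 m from pivot to centre of mass.
I_cm = mL²/12 = 7.11 × 1.49²/12 = 1.315 kg·m²; I = I_cm + md² = 1.315 + 7.11 × 0.2020² = 1.606 kg·m².
T = 2π√(1.606/(7.11 × 1.63 × 0.2020)) = 5.20 s.

5.20 s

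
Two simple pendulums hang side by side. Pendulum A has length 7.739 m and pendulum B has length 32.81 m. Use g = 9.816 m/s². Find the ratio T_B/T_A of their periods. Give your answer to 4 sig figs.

T ∝ √L, so T_B/T_A = √(L_B/L_A) = √(32.81/7.739) = 2.059.

2.059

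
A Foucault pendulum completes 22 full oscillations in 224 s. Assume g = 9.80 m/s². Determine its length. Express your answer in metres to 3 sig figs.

T = 224/22 = 10.18 s.
From T = 2π√(L/g), L = gT²/(4π²) = 9.80 × 10.18²/(4π²) = 25.7 m.

25.7 m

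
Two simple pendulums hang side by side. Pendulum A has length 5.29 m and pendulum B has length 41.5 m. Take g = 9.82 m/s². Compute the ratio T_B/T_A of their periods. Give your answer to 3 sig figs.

T ∝ √L, so T_B/T_A = √(L_B/L_A) = √(41.5/5.29) = 2.80.

2.80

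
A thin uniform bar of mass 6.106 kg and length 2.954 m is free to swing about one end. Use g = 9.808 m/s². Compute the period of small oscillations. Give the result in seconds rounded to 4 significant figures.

For a physical pendulum T = 2π√(I/(mgd)), with d = 1.4770 m from pivot to centre of mass.
I_cm = mL²/12 = 6.106 × 2.954²/12 = 4.4401 kg·m²; I = I_cm + md² = 4.4401 + 6.106 × 1.4770² = 17.761 kg·m².
T = 2π√(17.761/(6.106 × 9.808 × 1.4770)) = 2.815 s.

2.815 s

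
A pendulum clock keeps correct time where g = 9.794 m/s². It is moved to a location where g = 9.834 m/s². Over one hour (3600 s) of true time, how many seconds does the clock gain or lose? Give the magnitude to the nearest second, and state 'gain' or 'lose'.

The clock's period scales as T ∝ 1/√g, so T'/T = √(9.794/9.834) = 0.997964.
In 3600 s of true time the clock registers 3600/0.997964 = 3607.3 s, so it gains 7 s.

gain 7 s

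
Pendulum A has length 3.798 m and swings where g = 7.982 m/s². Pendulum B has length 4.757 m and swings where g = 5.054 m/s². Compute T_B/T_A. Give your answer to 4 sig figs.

1.406

T = 2π√(L/g), so T_B/T_A = √((L_B/g_B)/(L_A/g_A)) = √((4.757/5.054)/(3.798/7.982)) = 1.406.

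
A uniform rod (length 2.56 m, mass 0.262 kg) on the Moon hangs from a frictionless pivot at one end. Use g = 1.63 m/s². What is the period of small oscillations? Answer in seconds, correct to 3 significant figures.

For a physical pendulum T = 2π√(I/(mgd)), with d = 1.280 m from pivot to centre of mass.
I_cm = mL²/12 = 0.262 × 2.56²/12 = 0.1431 kg·m²; I = I_cm + md² = 0.1431 + 0.262 × 1.280² = 0.5723 kg·m².
T = 2π√(0.5723/(0.262 × 1.63 × 1.280)) = 6.43 s.

6.43 s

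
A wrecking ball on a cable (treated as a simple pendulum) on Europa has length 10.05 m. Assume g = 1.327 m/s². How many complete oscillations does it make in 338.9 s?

T = 2π√(L/g) = 2π√(10.05/1.327) = 17.291 s.
Number of complete oscillations = ⌊338.9/17.291⌋ = ⌊19.599⌋ = 19.

19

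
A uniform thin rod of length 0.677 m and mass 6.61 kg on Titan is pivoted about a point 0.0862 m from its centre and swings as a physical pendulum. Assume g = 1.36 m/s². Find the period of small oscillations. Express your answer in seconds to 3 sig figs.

For a physical pendulum T = 2π√(I/(mgd)), with d = 0.08620 m from pivot to centre of mass.
I_cm = mL²/12 = 6.61 × 0.677²/12 = 0.2525 kg·m²; I = I_cm + md² = 0.2525 + 6.61 × 0.08620² = 0.3016 kg·m².
T = 2π√(0.3016/(6.61 × 1.36 × 0.08620)) = 3.92 s.

3.92 s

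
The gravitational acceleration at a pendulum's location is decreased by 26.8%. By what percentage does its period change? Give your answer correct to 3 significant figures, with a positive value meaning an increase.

T ∝ 1/√g, so T'/T = 1/√(0.7320) = 1.169.
Percentage change in T = (1.169 − 1) × 100% = 16.9%.

16.9%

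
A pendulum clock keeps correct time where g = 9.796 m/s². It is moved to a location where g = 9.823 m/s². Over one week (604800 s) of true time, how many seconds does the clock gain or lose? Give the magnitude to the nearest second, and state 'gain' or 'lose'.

The clock's period scales as T ∝ 1/√g, so T'/T = √(9.796/9.823) = 0.998625.
In 604800 s of true time the clock registers 604800/0.998625 = 605632.9 s, so it gains 833 s.

gain 833 s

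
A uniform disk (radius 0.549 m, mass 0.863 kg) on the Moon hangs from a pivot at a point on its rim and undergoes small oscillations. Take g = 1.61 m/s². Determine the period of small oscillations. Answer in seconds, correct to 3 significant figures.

4.49 s

I_cm = ½mr² = 0.1301 kg·m². The pivot is at distance d = 0.549 m from the centre of mass.
By the parallel-axis theorem, I = I_cm + md² = 0.1301 + 0.2601 = 0.3902 kg·m².
T = 2π√(I/(mgd)) = 2π√(0.3902/(0.863 × 1.61 × 0.549)) = 4.49 s.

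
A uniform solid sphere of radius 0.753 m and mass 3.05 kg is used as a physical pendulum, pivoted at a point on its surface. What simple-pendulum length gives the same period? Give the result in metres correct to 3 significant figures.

The equivalent simple-pendulum length is L_eq = I/(md), where I is about the pivot and d = 0.7530 m.
I_cm = (2/5)mR² = 0.6918 kg·m², so I = I_cm + md² = 0.6918 + 1.729 = 2.421 kg·m².
L_eq = 2.421/(3.05 × 0.7530) = 1.05 m.

1.05 m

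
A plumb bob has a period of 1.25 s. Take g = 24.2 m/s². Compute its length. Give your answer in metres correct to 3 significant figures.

0.958 m

From T = 2π√(L/g), L = gT²/(4π²) = 24.2 × 1.250²/(4π²) = 0.958 m.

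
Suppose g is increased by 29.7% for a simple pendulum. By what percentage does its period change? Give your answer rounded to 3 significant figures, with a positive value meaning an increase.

-12.2%

T ∝ 1/√g, so T'/T = 1/√(1.297) = 0.8781.
Percentage change in T = (0.8781 − 1) × 100% = -12.2%.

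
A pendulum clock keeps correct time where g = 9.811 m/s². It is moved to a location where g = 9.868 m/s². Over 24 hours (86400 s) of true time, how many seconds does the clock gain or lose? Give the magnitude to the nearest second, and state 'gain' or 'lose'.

gain 251 s

The clock's period scales as T ∝ 1/√g, so T'/T = √(9.811/9.868) = 0.997108.
In 86400 s of true time the clock registers 86400/0.997108 = 86650.6 s, so it gains 251 s.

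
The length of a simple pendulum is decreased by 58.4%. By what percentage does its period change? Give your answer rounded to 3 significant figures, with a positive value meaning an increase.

-35.5%

T ∝ √L, so T'/T = √(0.4160) = 0.6450.
Percentage change in T = (0.6450 − 1) × 100% = -35.5%.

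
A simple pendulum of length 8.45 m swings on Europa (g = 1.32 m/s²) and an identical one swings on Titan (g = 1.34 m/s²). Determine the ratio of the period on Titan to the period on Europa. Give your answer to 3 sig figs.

0.993

T ∝ 1/√g, so T₂/T₁ = √(g₁/g₂) = √(1.32/1.34) = 0.993.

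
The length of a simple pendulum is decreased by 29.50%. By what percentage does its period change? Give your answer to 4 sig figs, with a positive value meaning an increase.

T ∝ √L, so T'/T = √(0.70500) = 0.83964.
Percentage change in T = (0.83964 − 1) × 100% = -16.04%.

-16.04%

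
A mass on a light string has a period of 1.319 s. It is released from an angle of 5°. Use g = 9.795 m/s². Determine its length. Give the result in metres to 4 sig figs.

0.4317 m

From T = 2π√(L/g), L = gT²/(4π²) = 9.795 × 1.3190²/(4π²) = 0.4317 m.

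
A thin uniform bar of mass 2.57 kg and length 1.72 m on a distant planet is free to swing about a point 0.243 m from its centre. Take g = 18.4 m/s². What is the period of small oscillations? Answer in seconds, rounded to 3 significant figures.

For a physical pendulum T = 2π√(I/(mgd)), with d = 0.2430 m from pivot to centre of mass.
I_cm = mL²/12 = 2.57 × 1.72²/12 = 0.6336 kg·m²; I = I_cm + md² = 0.6336 + 2.57 × 0.2430² = 0.7853 kg·m².
T = 2π√(0.7853/(2.57 × 18.4 × 0.2430)) = 1.64 s.

1.64 s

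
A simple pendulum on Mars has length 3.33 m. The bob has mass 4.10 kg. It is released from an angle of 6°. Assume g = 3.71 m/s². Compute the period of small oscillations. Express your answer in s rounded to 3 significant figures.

5.95 s

T = 2π√(L/g) = 2π√(3.33/3.71) = 2π × 0.9474 = 5.95 s.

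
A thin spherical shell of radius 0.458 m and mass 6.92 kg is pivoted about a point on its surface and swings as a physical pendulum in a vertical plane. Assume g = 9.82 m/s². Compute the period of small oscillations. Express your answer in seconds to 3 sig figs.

I_cm = (2/3)mr² = 0.9677 kg·m². The pivot is at distance d = 0.458 m from the centre of mass.
By the parallel-axis theorem, I = I_cm + md² = 0.9677 + 1.452 = 2.419 kg·m².
T = 2π√(I/(mgd)) = 2π√(2.419/(6.92 × 9.82 × 0.458)) = 1.75 s.

1.75 s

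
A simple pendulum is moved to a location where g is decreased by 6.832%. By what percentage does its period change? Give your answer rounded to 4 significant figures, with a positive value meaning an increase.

T ∝ 1/√g, so T'/T = 1/√(0.93168) = 1.0360.
Percentage change in T = (1.0360 − 1) × 100% = 3.602%.

3.602%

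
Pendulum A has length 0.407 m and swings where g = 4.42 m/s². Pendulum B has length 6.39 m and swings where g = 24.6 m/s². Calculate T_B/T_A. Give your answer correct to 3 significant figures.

T = 2π√(L/g), so T_B/T_A = √((L_B/g_B)/(L_A/g_A)) = √((6.39/24.6)/(0.407/4.42)) = 1.68.

1.68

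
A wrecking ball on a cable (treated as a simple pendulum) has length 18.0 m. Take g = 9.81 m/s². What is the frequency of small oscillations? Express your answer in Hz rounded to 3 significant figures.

0.117 Hz

T = 2π√(L/g) = 2π√(18.0/9.81) = 8.511 s, so f = 1/T = 0.117 Hz.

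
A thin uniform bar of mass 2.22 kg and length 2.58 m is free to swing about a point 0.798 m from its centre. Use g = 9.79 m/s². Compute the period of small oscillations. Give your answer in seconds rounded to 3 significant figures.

For a physical pendulum T = 2π√(I/(mgd)), with d = 0.7980 m from pivot to centre of mass.
I_cm = mL²/12 = 2.22 × 2.58²/12 = 1.231 kg·m²; I = I_cm + md² = 1.231 + 2.22 × 0.7980² = 2.645 kg·m².
T = 2π√(2.645/(2.22 × 9.79 × 0.7980)) = 2.45 s.

2.45 s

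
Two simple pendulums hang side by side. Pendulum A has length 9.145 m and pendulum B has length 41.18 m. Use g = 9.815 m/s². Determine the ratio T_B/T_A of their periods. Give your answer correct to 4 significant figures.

T ∝ √L, so T_B/T_A = √(L_B/L_A) = √(41.18/9.145) = 2.122.

2.122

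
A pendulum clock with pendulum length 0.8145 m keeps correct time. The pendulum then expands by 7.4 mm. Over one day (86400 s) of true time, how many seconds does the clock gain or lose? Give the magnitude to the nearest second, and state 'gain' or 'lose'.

T ∝ √L, so T'/T = √(0.82190/0.8145) = 1.00453.
In 86400 s of true time the clock registers 86400/1.00453 = 86010.2 s, so it loses 390 s.

lose 390 s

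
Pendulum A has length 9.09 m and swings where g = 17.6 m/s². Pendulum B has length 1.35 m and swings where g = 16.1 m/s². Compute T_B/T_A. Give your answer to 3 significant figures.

T = 2π√(L/g), so T_B/T_A = √((L_B/g_B)/(L_A/g_A)) = √((1.35/16.1)/(9.09/17.6)) = 0.403.

0.403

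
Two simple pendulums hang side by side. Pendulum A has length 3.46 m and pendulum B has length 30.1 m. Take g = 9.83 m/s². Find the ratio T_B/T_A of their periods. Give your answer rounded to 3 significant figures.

T ∝ √L, so T_B/T_A = √(L_B/L_A) = √(30.1/3.46) = 2.95.

2.95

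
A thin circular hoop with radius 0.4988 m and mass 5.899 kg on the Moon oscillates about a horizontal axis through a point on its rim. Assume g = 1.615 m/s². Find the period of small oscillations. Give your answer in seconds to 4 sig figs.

4.938 s

I_cm = mr² = 1.4677 kg·m². The pivot is at distance d = 0.4988 m from the centre of mass.
By the parallel-axis theorem, I = I_cm + md² = 1.4677 + 1.4677 = 2.9354 kg·m².
T = 2π√(I/(mgd)) = 2π√(2.9354/(5.899 × 1.615 × 0.4988)) = 4.938 s.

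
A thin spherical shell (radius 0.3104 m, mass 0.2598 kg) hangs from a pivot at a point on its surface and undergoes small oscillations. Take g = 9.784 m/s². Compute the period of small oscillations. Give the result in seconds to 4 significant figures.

I_cm = (2/3)mr² = 0.016688 kg·m². The pivot is at distance d = 0.3104 m from the centre of mass.
By the parallel-axis theorem, I = I_cm + md² = 0.016688 + 0.025031 = 0.041719 kg·m².
T = 2π√(I/(mgd)) = 2π√(0.041719/(0.2598 × 9.784 × 0.3104)) = 1.445 s.

1.445 s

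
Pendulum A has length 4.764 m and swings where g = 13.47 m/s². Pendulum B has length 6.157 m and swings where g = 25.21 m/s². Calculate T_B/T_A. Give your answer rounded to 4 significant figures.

T = 2π√(L/g), so T_B/T_A = √((L_B/g_B)/(L_A/g_A)) = √((6.157/25.21)/(4.764/13.47)) = 0.8310.

0.8310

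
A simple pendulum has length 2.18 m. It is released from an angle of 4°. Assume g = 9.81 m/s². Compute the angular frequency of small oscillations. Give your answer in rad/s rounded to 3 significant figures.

ω = √(g/L) = √(9.81/2.18) = 2.12 rad/s.

2.12 rad/s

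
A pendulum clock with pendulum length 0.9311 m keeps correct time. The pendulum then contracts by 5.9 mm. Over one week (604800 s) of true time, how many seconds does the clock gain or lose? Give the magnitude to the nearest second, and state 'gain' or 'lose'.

T ∝ √L, so T'/T = √(0.92520/0.9311) = 0.996827.
In 604800 s of true time the clock registers 604800/0.996827 = 606725.3 s, so it gains 1925 s.

gain 1925 s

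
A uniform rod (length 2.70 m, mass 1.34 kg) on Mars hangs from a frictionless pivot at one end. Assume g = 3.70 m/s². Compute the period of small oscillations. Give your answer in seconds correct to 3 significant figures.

4.38 s

For a physical pendulum T = 2π√(I/(mgd)), with d = 1.350 m from pivot to centre of mass.
I_cm = mL²/12 = 1.34 × 2.70²/12 = 0.8141 kg·m²; I = I_cm + md² = 0.8141 + 1.34 × 1.350² = 3.256 kg·m².
T = 2π√(3.256/(1.34 × 3.70 × 1.350)) = 4.38 s.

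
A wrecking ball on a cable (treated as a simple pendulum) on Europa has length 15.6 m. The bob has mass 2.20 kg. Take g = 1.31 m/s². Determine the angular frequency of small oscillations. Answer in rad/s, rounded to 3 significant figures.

ω = √(g/L) = √(1.31/15.6) = 0.290 rad/s.

0.290 rad/s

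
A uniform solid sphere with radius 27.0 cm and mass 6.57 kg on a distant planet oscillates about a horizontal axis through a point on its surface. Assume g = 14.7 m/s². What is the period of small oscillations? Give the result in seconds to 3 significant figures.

1.01 s

I_cm = (2/5)mr² = 0.1916 kg·m². The pivot is at distance d = 0.270 m from the centre of mass.
By the parallel-axis theorem, I = I_cm + md² = 0.1916 + 0.4790 = 0.6705 kg·m².
T = 2π√(I/(mgd)) = 2π√(0.6705/(6.57 × 14.7 × 0.270)) = 1.01 s.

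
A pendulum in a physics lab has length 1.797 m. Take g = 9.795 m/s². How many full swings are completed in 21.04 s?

T = 2π√(L/g) = 2π√(1.797/9.795) = 2.6912 s.
Number of complete oscillations = ⌊21.04/2.6912⌋ = ⌊7.8180⌋ = 7.

7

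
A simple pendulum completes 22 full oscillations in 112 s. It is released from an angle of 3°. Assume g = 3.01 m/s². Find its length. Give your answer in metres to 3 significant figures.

1.98 m

T = 112/22 = 5.091 s.
From T = 2π√(L/g), L = gT²/(4π²) = 3.01 × 5.091²/(4π²) = 1.98 m.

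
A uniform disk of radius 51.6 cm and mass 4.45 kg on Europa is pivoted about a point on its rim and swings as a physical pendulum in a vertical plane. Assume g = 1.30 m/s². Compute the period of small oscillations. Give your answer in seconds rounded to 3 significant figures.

4.85 s

I_cm = ½mr² = 0.5924 kg·m². The pivot is at distance d = 0.516 m from the centre of mass.
By the parallel-axis theorem, I = I_cm + md² = 0.5924 + 1.185 = 1.777 kg·m².
T = 2π√(I/(mgd)) = 2π√(1.777/(4.45 × 1.30 × 0.516)) = 4.85 s.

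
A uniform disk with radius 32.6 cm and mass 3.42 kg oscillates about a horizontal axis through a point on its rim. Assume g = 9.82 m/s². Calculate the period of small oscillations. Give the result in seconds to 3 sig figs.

1.40 s

I_cm = ½mr² = 0.1817 kg·m². The pivot is at distance d = 0.326 m from the centre of mass.
By the parallel-axis theorem, I = I_cm + md² = 0.1817 + 0.3635 = 0.5452 kg·m².
T = 2π√(I/(mgd)) = 2π√(0.5452/(3.42 × 9.82 × 0.326)) = 1.40 s.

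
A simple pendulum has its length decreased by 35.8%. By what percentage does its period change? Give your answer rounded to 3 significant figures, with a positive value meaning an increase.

-19.9%

T ∝ √L, so T'/T = √(0.6420) = 0.8012.
Percentage change in T = (0.8012 − 1) × 100% = -19.9%.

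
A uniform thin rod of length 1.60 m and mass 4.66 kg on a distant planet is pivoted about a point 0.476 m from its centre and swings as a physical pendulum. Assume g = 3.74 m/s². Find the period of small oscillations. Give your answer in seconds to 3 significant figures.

For a physical pendulum T = 2π√(I/(mgd)), with d = 0.4760 m from pivot to centre of mass.
I_cm = mL²/12 = 4.66 × 1.60²/12 = 0.9941 kg·m²; I = I_cm + md² = 0.9941 + 4.66 × 0.4760² = 2.050 kg·m².
T = 2π√(2.050/(4.66 × 3.74 × 0.4760)) = 3.12 s.

3.12 s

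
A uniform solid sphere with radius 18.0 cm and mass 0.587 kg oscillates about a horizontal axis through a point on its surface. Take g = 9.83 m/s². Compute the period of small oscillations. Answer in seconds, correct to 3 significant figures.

I_cm = (2/5)mr² = 0.007608 kg·m². The pivot is at distance d = 0.180 m from the centre of mass.
By the parallel-axis theorem, I = I_cm + md² = 0.007608 + 0.01902 = 0.02663 kg·m².
T = 2π√(I/(mgd)) = 2π√(0.02663/(0.587 × 9.83 × 0.180)) = 1.01 s.

1.01 s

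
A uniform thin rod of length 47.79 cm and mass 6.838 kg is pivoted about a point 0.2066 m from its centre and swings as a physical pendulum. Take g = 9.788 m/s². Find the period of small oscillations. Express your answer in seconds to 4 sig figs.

For a physical pendulum T = 2π√(I/(mgd)), with d = 0.20660 m from pivot to centre of mass.
I_cm = mL²/12 = 6.838 × 0.4779²/12 = 0.13014 kg·m²; I = I_cm + md² = 0.13014 + 6.838 × 0.20660² = 0.42201 kg·m².
T = 2π√(0.42201/(6.838 × 9.788 × 0.20660)) = 1.098 s.

1.098 s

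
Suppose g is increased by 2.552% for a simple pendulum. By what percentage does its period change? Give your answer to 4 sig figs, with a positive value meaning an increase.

-1.252%

T ∝ 1/√g, so T'/T = 1/√(1.0255) = 0.98748.
Percentage change in T = (0.98748 − 1) × 100% = -1.252%.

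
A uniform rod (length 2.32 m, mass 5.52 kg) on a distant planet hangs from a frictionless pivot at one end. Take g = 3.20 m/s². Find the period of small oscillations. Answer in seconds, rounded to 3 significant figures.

4.37 s

For a physical pendulum T = 2π√(I/(mgd)), with d = 1.160 m from pivot to centre of mass.
I_cm = mL²/12 = 5.52 × 2.32²/12 = 2.476 kg·m²; I = I_cm + md² = 2.476 + 5.52 × 1.160² = 9.904 kg·m².
T = 2π√(9.904/(5.52 × 3.20 × 1.160)) = 4.37 s.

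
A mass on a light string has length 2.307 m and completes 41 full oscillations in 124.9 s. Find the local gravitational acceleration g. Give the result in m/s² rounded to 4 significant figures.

9.814 m/s²

T = 124.9/41 = 3.0463 s.
From T = 2π√(L/g), g = 4π²L/T² = 4π² × 2.307/3.0463² = 9.814 m/s².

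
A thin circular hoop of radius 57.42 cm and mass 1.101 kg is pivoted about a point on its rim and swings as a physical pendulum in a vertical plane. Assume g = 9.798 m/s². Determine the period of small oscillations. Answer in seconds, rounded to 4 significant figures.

2.151 s

I_cm = mr² = 0.36301 kg·m². The pivot is at distance d = 0.5742 m from the centre of mass.
By the parallel-axis theorem, I = I_cm + md² = 0.36301 + 0.36301 = 0.72601 kg·m².
T = 2π√(I/(mgd)) = 2π√(0.72601/(1.101 × 9.798 × 0.5742)) = 2.151 s.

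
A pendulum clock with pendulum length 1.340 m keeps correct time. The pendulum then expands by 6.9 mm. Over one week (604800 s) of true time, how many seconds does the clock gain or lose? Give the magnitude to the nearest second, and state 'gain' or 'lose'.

T ∝ √L, so T'/T = √(1.34690/1.340) = 1.00257.
In 604800 s of true time the clock registers 604800/1.00257 = 603248.9 s, so it loses 1551 s.

lose 1551 s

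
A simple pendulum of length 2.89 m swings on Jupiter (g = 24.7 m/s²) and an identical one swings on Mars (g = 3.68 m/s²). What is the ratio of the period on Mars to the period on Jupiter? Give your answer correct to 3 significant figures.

2.59

T ∝ 1/√g, so T₂/T₁ = √(g₁/g₂) = √(24.7/3.68) = 2.59.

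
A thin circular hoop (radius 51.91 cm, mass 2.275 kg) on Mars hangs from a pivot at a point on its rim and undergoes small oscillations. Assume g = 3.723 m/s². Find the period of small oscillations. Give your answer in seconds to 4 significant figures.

3.318 s

I_cm = mr² = 0.61303 kg·m². The pivot is at distance d = 0.5191 m from the centre of mass.
By the parallel-axis theorem, I = I_cm + md² = 0.61303 + 0.61303 = 1.2261 kg·m².
T = 2π√(I/(mgd)) = 2π√(1.2261/(2.275 × 3.723 × 0.5191)) = 3.318 s.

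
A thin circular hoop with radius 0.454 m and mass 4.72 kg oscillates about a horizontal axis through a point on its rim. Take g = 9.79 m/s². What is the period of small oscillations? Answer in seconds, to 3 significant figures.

1.91 s

I_cm = mr² = 0.9729 kg·m². The pivot is at distance d = 0.454 m from the centre of mass.
By the parallel-axis theorem, I = I_cm + md² = 0.9729 + 0.9729 = 1.946 kg·m².
T = 2π√(I/(mgd)) = 2π√(1.946/(4.72 × 9.79 × 0.454)) = 1.91 s.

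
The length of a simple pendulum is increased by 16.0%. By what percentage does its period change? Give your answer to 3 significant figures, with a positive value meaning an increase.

T ∝ √L, so T'/T = √(1.160) = 1.077.
Percentage change in T = (1.077 − 1) × 100% = 7.70%.

7.70%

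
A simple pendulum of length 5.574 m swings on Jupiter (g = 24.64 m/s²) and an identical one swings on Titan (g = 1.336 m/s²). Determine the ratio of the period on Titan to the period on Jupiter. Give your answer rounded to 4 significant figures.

T ∝ 1/√g, so T₂/T₁ = √(g₁/g₂) = √(24.64/1.336) = 4.295.

4.295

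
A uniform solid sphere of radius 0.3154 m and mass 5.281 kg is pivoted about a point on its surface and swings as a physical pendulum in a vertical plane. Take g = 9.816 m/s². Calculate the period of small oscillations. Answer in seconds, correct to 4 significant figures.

I_cm = (2/5)mr² = 0.21014 kg·m². The pivot is at distance d = 0.3154 m from the centre of mass.
By the parallel-axis theorem, I = I_cm + md² = 0.21014 + 0.52534 = 0.73547 kg·m².
T = 2π√(I/(mgd)) = 2π√(0.73547/(5.281 × 9.816 × 0.3154)) = 1.333 s.

1.333 s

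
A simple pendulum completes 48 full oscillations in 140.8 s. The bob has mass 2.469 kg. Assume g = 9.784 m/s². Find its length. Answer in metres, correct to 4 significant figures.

T = 140.8/48 = 2.9333 s.
From T = 2π√(L/g), L = gT²/(4π²) = 9.784 × 2.9333²/(4π²) = 2.132 m.

2.132 m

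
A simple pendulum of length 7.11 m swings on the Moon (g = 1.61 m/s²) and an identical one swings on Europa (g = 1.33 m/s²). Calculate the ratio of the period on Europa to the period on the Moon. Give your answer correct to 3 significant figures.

1.10

T ∝ 1/√g, so T₂/T₁ = √(g₁/g₂) = √(1.61/1.33) = 1.10.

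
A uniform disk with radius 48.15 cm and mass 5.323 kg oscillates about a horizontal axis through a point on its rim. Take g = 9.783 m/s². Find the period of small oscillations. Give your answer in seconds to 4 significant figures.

I_cm = ½mr² = 0.61705 kg·m². The pivot is at distance d = 0.4815 m from the centre of mass.
By the parallel-axis theorem, I = I_cm + md² = 0.61705 + 1.2341 = 1.8511 kg·m².
T = 2π√(I/(mgd)) = 2π√(1.8511/(5.323 × 9.783 × 0.4815)) = 1.707 s.

1.707 s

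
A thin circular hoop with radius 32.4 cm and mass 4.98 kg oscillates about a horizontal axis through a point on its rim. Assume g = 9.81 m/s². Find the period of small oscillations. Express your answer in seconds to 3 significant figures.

1.61 s

I_cm = mr² = 0.5228 kg·m². The pivot is at distance d = 0.324 m from the centre of mass.
By the parallel-axis theorem, I = I_cm + md² = 0.5228 + 0.5228 = 1.046 kg·m².
T = 2π√(I/(mgd)) = 2π√(1.046/(4.98 × 9.81 × 0.324)) = 1.61 s.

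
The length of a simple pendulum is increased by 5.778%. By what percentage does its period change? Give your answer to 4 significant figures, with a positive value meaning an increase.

2.848%

T ∝ √L, so T'/T = √(1.0578) = 1.0285.
Percentage change in T = (1.0285 − 1) × 100% = 2.848%.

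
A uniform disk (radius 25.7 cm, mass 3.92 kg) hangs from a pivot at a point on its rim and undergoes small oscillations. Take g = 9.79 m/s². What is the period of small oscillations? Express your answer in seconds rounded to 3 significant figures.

1.25 s

I_cm = ½mr² = 0.1295 kg·m². The pivot is at distance d = 0.257 m from the centre of mass.
By the parallel-axis theorem, I = I_cm + md² = 0.1295 + 0.2589 = 0.3884 kg·m².
T = 2π√(I/(mgd)) = 2π√(0.3884/(3.92 × 9.79 × 0.257)) = 1.25 s.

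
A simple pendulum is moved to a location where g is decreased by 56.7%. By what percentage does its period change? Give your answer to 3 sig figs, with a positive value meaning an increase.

T ∝ 1/√g, so T'/T = 1/√(0.4330) = 1.520.
Percentage change in T = (1.520 − 1) × 100% = 52.0%.

52.0%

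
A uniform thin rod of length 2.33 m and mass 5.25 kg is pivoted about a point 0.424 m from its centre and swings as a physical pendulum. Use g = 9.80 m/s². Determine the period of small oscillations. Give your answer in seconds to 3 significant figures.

2.45 s

For a physical pendulum T = 2π√(I/(mgd)), with d = 0.4240 m from pivot to centre of mass.
I_cm = mL²/12 = 5.25 × 2.33²/12 = 2.375 kg·m²; I = I_cm + md² = 2.375 + 5.25 × 0.4240² = 3.319 kg·m².
T = 2π√(3.319/(5.25 × 9.80 × 0.4240)) = 2.45 s.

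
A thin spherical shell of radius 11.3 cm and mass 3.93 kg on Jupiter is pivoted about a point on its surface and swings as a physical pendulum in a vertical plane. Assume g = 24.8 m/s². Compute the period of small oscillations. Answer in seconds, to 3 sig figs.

I_cm = (2/3)mr² = 0.03345 kg·m². The pivot is at distance d = 0.113 m from the centre of mass.
By the parallel-axis theorem, I = I_cm + md² = 0.03345 + 0.05018 = 0.08364 kg·m².
T = 2π√(I/(mgd)) = 2π√(0.08364/(3.93 × 24.8 × 0.113)) = 0.548 s.

0.548 s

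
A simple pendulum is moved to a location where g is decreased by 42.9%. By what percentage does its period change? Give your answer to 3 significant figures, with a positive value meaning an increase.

32.3%

T ∝ 1/√g, so T'/T = 1/√(0.5710) = 1.323.
Percentage change in T = (1.323 − 1) × 100% = 32.3%.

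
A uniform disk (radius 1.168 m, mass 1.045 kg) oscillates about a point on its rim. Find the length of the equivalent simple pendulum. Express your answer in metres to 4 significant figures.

1.752 m

The equivalent simple-pendulum length is L_eq = I/(md), where I is about the pivot and d = 1.1680 m.
I_cm = ½mR² = 0.71281 kg·m², so I = I_cm + md² = 0.71281 + 1.4256 = 2.1384 kg·m².
L_eq = 2.1384/(1.045 × 1.1680) = 1.752 m.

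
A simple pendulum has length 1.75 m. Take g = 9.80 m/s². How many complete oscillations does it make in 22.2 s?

8

T = 2π√(L/g) = 2π√(1.75/9.80) = 2.655 s.
Number of complete oscillations = ⌊22.2/2.655⌋ = ⌊8.361⌋ = 8.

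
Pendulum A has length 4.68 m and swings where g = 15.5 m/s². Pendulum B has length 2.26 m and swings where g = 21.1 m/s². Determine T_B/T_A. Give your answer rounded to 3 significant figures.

0.596

T = 2π√(L/g), so T_B/T_A = √((L_B/g_B)/(L_A/g_A)) = √((2.26/21.1)/(4.68/15.5)) = 0.596.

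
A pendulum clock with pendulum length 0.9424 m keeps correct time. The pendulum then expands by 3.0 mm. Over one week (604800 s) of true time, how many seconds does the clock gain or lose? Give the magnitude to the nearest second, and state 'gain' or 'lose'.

T ∝ √L, so T'/T = √(0.94540/0.9424) = 1.00159.
In 604800 s of true time the clock registers 604800/1.00159 = 603839.6 s, so it loses 960 s.

lose 960 s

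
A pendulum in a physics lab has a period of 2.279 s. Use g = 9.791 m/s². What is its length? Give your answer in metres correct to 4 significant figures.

1.288 m

From T = 2π√(L/g), L = gT²/(4π²) = 9.791 × 2.2790²/(4π²) = 1.288 m.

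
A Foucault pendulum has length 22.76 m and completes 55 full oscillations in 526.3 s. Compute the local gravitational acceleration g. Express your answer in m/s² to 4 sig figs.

T = 526.3/55 = 9.5691 s.
From T = 2π√(L/g), g = 4π²L/T² = 4π² × 22.76/9.5691² = 9.813 m/s².

9.813 m/s²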